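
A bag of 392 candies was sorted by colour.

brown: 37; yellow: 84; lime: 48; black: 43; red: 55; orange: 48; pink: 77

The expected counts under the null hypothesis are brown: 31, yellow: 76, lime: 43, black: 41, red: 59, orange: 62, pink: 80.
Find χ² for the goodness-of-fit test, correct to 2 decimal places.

6.23

χ² = (37−31)²/31 + (84−76)²/76 + (48−43)²/43 + (43−41)²/41 + (55−59)²/59 + (48−62)²/62 + (77−80)²/80
   = 1.161 + 0.842 + 0.581 + 0.098 + 0.271 + 3.161 + 0.113
Sum = 6.23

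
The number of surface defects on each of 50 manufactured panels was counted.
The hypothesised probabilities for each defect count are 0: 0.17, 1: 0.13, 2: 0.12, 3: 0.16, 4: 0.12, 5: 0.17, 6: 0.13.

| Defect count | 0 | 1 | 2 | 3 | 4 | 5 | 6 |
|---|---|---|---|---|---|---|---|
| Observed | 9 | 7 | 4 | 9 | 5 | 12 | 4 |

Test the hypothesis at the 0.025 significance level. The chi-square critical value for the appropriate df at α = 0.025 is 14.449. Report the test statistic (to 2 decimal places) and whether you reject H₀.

3.43; do not reject

Expected counts E_i = n·p_i: 50×0.17 = 8.5, 50×0.13 = 6.5, 50×0.12 = 6, 50×0.16 = 8, 50×0.12 = 6, 50×0.17 = 8.5, 50×0.13 = 6.5.
χ² = (9−8.5)²/8.5 + (7−6.5)²/6.5 + (4−6)²/6 + (9−8)²/8 + (5−6)²/6 + (12−8.5)²/8.5 + (4−6.5)²/6.5
   = 0.029 + 0.038 + 0.667 + 0.125 + 0.167 + 1.441 + 0.962
Sum = 3.43
df = 6. Since 3.43 < 14.449, we do not reject H₀.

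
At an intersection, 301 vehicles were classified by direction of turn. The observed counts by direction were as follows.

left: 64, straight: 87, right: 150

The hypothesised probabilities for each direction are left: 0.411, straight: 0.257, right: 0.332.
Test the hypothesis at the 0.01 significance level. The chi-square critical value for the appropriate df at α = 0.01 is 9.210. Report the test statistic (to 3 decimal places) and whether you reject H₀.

55.108; reject

Expected counts E_i = n·p_i: 301×0.411 = 123.711, 301×0.257 = 77.357, 301×0.332 = 99.932.
χ² = (64−123.711)²/123.711 + (87−77.357)²/77.357 + (150−99.932)²/99.932
   = 28.8204 + 1.2021 + 25.0851
Sum = 55.108
df = 2. Since 55.108 > 9.210, we reject H₀.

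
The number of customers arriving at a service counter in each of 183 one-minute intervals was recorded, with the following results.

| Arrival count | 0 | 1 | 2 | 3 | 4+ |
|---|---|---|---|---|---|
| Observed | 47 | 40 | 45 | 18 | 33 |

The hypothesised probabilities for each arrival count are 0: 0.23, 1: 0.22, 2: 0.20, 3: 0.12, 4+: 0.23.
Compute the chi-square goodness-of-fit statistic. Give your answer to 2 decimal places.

Expected counts E_i = n·p_i: 183×0.23 = 42.09, 183×0.22 = 40.26, 183×0.20 = 36.6, 183×0.12 = 21.96, 183×0.23 = 42.09.
cat         O        E   (O−E)²/E
0          47    42.09      0.573
1          40    40.26      0.002
2          45     36.6      1.928
3          18    21.96      0.714
4+         33    42.09      1.963
Sum = 5.18

5.18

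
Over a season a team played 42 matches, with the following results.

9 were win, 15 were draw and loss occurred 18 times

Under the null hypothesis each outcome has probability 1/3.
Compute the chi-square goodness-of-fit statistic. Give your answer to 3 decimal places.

3.000

Expected count for each of the 3 categories: 42/3 = 14.
χ² = (9−14)²/14 + (15−14)²/14 + (18−14)²/14
   = 1.7857 + 0.0714 + 1.1429
Sum = 3.000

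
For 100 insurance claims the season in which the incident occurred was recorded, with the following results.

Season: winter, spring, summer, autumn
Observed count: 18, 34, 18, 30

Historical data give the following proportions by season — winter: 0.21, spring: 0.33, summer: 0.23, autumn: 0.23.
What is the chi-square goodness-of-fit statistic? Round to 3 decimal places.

3.676

Expected counts E_i = n·p_i: 100×0.21 = 21, 100×0.33 = 33, 100×0.23 = 23, 100×0.23 = 23.
χ² = (18−21)²/21 + (34−33)²/33 + (18−23)²/23 + (30−23)²/23
   = 0.4286 + 0.0303 + 1.0870 + 2.1304
Sum = 3.676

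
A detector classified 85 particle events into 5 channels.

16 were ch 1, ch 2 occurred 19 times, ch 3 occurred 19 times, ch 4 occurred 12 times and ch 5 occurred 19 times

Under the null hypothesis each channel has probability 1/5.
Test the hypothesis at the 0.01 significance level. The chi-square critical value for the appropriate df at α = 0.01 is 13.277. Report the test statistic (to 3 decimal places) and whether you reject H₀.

2.235; do not reject

Under H₀ each category has probability 1/5, so each expected count is 85/5 = 17.
cat         O        E   (O−E)²/E
ch 1       16       17     0.0588
ch 2       19       17     0.2353
ch 3       19       17     0.2353
ch 4       12       17     1.4706
ch 5       19       17     0.2353
Sum = 2.235
df = 4. Since 2.235 < 13.277, we do not reject H₀.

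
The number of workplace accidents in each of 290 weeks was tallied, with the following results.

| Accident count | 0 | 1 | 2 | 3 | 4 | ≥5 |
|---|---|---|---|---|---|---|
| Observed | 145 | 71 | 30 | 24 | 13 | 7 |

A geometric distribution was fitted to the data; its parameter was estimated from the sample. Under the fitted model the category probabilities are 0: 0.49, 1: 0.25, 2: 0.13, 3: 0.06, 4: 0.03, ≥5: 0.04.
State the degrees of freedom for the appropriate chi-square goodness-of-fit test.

There are k = 6 categories and 1 parameter estimated from the data, so df = 6 − 1 − 1 = 4.

4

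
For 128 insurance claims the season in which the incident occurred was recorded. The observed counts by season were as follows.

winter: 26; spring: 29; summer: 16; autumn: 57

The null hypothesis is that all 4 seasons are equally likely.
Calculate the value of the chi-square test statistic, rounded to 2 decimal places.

28.94

Under H₀ each category has probability 1/4, so each expected count is 128/4 = 32.
cat         O        E   (O−E)²/E
winter     26       32      1.125
spring     29       32      0.281
summer     16       32      8.000
autumn     57       32     19.531
Sum = 28.94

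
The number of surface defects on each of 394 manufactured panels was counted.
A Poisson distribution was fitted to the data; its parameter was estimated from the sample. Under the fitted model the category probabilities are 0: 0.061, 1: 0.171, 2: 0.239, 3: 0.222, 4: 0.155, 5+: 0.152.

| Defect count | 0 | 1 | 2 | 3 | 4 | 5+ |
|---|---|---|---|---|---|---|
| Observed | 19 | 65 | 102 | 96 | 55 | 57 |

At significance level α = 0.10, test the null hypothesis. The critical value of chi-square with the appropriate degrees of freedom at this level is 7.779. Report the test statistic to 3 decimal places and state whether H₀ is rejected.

3.365; do not reject

Expected counts E_i = n·p_i: 394×0.061 = 24.034, 394×0.171 = 67.374, 394×0.239 = 94.166, 394×0.222 = 87.468, 394×0.155 = 61.07, 394×0.152 = 59.888.
χ² = (19−24.034)²/24.034 + (65−67.374)²/67.374 + (102−94.166)²/94.166 + (96−87.468)²/87.468 + (55−61.07)²/61.07 + (57−59.888)²/59.888
   = 1.0544 + 0.0837 + 0.6517 + 0.8322 + 0.6033 + 0.1393
Sum = 3.365
df = 4. Since 3.365 < 7.779, we do not reject H₀.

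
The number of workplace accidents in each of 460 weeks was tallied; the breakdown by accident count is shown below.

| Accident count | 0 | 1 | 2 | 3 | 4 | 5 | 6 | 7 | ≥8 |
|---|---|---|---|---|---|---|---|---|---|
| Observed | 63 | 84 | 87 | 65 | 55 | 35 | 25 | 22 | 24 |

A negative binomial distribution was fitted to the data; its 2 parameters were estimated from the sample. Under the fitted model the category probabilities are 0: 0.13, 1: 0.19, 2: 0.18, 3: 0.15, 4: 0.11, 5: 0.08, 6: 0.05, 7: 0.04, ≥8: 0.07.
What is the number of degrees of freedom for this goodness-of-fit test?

There are k = 9 categories and 2 parameters estimated from the data, so df = 9 − 1 − 2 = 6.

6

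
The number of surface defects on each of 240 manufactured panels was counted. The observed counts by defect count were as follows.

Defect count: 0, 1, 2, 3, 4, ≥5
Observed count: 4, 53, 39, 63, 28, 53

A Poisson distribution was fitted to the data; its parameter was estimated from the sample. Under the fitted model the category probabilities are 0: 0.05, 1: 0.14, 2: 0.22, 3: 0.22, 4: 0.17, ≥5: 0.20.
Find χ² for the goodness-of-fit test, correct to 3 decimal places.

26.648

Expected counts E_i = n·p_i: 240×0.05 = 12, 240×0.14 = 33.6, 240×0.22 = 52.8, 240×0.22 = 52.8, 240×0.17 = 40.8, 240×0.20 = 48.
cat         O        E   (O−E)²/E
0           4       12     5.3333
1          53     33.6    11.2012
2          39     52.8     3.6068
3          63     52.8     1.9705
4          28     40.8     4.0157
≥5         53       48     0.5208
Sum = 26.648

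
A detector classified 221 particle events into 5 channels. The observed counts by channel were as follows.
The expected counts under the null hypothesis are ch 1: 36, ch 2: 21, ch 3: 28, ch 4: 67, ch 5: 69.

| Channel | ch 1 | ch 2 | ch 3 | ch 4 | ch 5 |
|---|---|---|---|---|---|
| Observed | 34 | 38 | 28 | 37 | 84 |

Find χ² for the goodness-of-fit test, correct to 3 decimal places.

χ² = (34−36)²/36 + (38−21)²/21 + (28−28)²/28 + (37−67)²/67 + (84−69)²/69
   = 0.1111 + 13.7619 + 0.0000 + 13.4328 + 3.2609
Sum = 30.567

30.567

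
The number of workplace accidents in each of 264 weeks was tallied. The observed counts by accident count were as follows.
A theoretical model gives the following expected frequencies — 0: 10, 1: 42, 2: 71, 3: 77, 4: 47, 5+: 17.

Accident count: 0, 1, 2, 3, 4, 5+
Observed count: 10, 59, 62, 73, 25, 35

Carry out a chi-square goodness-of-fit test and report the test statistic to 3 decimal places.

37.586

cat         O        E   (O−E)²/E
0          10       10     0.0000
1          59       42     6.8810
2          62       71     1.1408
3          73       77     0.2078
4          25       47    10.2979
5+         35       17    19.0588
Sum = 37.586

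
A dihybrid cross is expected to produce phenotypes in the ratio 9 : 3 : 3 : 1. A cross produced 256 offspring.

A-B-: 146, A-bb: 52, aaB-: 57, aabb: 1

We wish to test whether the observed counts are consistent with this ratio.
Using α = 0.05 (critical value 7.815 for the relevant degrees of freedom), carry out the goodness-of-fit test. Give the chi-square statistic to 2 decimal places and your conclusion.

16.11; reject

Ratio total = 16. Expected counts: 256×9/16 = 144, 256×3/16 = 48, 256×3/16 = 48, 256×1/16 = 16.
A-B-: (146 − 144)²/144 = 4/144 = 0.028
A-bb: (52 − 48)²/48 = 16/48 = 0.333
aaB-: (57 − 48)²/48 = 81/48 = 1.688
aabb: (1 − 16)²/16 = 225/16 = 14.063
Sum = 16.11
df = 3. Since 16.11 > 7.815, we reject H₀.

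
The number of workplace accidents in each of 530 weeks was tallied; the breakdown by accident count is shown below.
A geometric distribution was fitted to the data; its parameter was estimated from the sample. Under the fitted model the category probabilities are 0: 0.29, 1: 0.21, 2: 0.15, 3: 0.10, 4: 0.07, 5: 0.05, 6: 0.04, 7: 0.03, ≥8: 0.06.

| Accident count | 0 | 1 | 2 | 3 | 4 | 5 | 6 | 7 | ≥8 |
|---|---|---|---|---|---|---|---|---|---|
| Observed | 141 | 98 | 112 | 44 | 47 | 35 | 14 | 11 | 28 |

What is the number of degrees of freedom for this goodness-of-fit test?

There are k = 9 categories and 1 parameter estimated from the data, so df = 9 − 1 − 1 = 7.

7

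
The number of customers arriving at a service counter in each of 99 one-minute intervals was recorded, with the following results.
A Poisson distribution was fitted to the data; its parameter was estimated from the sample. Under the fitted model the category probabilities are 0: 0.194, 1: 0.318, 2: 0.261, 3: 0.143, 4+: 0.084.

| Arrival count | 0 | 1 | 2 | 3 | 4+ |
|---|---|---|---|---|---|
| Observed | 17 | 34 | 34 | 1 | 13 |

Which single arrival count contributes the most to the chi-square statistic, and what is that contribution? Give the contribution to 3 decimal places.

3, 12.228

Expected counts E_i = n·p_i: 99×0.194 = 19.206, 99×0.318 = 31.482, 99×0.261 = 25.839, 99×0.143 = 14.157, 99×0.084 = 8.316.
0: (17 − 19.206)²/19.206 = 4.866436/19.206 = 0.2534
1: (34 − 31.482)²/31.482 = 6.340324/31.482 = 0.2014
2: (34 − 25.839)²/25.839 = 66.601921/25.839 = 2.5776
3: (1 − 14.157)²/14.157 = 173.106649/14.157 = 12.2276
4+: (13 − 8.316)²/8.316 = 21.939856/8.316 = 2.6383
The largest term is for 3: 12.228.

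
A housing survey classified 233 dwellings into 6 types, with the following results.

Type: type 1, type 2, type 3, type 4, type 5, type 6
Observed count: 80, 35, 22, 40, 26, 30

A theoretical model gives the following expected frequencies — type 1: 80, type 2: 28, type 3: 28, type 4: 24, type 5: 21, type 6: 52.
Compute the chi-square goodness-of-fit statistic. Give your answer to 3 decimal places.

24.201

cat         O        E   (O−E)²/E
type 1     80       80     0.0000
type 2     35       28     1.7500
type 3     22       28     1.2857
type 4     40       24    10.6667
type 5     26       21     1.1905
type 6     30       52     9.3077
Sum = 24.201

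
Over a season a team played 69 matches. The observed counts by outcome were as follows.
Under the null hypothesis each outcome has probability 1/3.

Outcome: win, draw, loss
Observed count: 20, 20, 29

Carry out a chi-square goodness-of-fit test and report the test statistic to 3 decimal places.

Under H₀ each category has probability 1/3, so each expected count is 69/3 = 23.
χ² = (20−23)²/23 + (20−23)²/23 + (29−23)²/23
   = 0.3913 + 0.3913 + 1.5652
Sum = 2.348

2.348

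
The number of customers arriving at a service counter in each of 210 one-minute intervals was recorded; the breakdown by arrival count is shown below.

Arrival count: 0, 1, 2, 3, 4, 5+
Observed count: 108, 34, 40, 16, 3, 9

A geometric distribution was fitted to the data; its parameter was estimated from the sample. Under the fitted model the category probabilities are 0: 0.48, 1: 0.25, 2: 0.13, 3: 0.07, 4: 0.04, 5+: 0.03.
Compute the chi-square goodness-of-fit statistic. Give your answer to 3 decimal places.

17.685

Expected counts E_i = n·p_i: 210×0.48 = 100.8, 210×0.25 = 52.5, 210×0.13 = 27.3, 210×0.07 = 14.7, 210×0.04 = 8.4, 210×0.03 = 6.3.
cat         O        E   (O−E)²/E
0         108    100.8     0.5143
1          34     52.5     6.5190
2          40     27.3     5.9081
3          16     14.7     0.1150
4           3      8.4     3.4714
5+          9      6.3     1.1571
Sum = 17.685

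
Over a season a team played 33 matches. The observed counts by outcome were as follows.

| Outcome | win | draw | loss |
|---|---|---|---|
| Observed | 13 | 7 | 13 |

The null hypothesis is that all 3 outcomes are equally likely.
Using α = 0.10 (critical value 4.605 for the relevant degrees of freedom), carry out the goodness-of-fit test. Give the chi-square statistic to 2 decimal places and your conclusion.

2.18; do not reject

Under H₀ each category has probability 1/3, so each expected count is 33/3 = 11.
χ² = (13−11)²/11 + (7−11)²/11 + (13−11)²/11
   = 0.364 + 1.455 + 0.364
Sum = 2.18
df = 2. Since 2.18 < 4.605, we do not reject H₀.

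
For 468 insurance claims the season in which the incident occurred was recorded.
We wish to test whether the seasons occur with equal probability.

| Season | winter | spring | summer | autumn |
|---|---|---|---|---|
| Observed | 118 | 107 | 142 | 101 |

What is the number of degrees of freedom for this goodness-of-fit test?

3

There are k = 4 categories and no parameters were estimated from the data, so df = 4 − 1 = 3.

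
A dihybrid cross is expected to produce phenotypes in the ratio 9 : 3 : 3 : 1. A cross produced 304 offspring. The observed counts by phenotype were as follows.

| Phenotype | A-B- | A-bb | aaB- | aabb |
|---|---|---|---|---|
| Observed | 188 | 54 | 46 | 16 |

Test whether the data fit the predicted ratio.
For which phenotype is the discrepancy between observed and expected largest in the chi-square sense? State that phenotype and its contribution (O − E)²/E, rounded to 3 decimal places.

Ratio total = 16. Expected counts: 304×9/16 = 171, 304×3/16 = 57, 304×3/16 = 57, 304×1/16 = 19.
cat         O        E   (O−E)²/E
A-B-      188      171     1.6901
A-bb       54       57     0.1579
aaB-       46       57     2.1228
aabb       16       19     0.4737
The largest term is for aaB-: 2.123.

aaB-, 2.123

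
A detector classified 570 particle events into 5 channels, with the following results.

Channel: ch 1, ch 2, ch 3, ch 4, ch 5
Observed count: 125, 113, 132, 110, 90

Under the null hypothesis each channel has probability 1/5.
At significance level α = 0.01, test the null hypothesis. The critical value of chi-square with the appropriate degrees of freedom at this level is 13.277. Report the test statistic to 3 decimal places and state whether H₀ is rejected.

9.105; do not reject

Under H₀ each category has probability 1/5, so each expected count is 570/5 = 114.
cat         O        E   (O−E)²/E
ch 1      125      114     1.0614
ch 2      113      114     0.0088
ch 3      132      114     2.8421
ch 4      110      114     0.1404
ch 5       90      114     5.0526
Sum = 9.105
df = 4. Since 9.105 < 13.277, we do not reject H₀.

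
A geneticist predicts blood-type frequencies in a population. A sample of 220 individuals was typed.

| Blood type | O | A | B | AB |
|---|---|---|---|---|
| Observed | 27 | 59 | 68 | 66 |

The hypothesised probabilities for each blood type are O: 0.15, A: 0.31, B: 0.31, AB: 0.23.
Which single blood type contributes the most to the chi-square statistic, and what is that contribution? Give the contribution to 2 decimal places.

Expected counts E_i = n·p_i: 220×0.15 = 33, 220×0.31 = 68.2, 220×0.31 = 68.2, 220×0.23 = 50.6.
cat         O        E   (O−E)²/E
O          27       33      1.091
A          59     68.2      1.241
B          68     68.2      0.001
AB         66     50.6      4.687
The largest term is for AB: 4.69.

AB, 4.69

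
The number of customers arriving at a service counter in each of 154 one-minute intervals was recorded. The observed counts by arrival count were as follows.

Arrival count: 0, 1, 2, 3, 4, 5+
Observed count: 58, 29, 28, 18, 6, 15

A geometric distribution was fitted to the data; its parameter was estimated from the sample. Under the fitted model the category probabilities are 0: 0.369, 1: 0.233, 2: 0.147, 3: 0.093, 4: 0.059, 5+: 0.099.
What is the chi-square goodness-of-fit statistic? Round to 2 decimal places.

Expected counts E_i = n·p_i: 154×0.369 = 56.826, 154×0.233 = 35.882, 154×0.147 = 22.638, 154×0.093 = 14.322, 154×0.059 = 9.086, 154×0.099 = 15.246.
χ² = (58−56.826)²/56.826 + (29−35.882)²/35.882 + (28−22.638)²/22.638 + (18−14.322)²/14.322 + (6−9.086)²/9.086 + (15−15.246)²/15.246
   = 0.024 + 1.320 + 1.270 + 0.945 + 1.048 + 0.004
Sum = 4.61

4.61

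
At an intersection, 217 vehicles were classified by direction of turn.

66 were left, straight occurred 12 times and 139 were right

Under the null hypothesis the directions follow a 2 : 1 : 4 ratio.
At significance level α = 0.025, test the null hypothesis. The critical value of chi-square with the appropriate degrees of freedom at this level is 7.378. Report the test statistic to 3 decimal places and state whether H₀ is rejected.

Ratio total = 7. Expected counts: 217×2/7 = 62, 217×1/7 = 31, 217×4/7 = 124.
cat           O        E   (O−E)²/E
left         66       62     0.2581
straight     12       31    11.6452
right       139      124     1.8145
Sum = 13.718
df = 2. Since 13.718 > 7.378, we reject H₀.

13.718; reject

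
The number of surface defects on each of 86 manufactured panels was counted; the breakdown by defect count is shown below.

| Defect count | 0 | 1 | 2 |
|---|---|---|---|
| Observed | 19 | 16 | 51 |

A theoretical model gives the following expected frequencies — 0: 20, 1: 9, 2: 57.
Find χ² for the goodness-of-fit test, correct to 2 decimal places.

6.13

cat         O        E   (O−E)²/E
0          19       20      0.050
1          16        9      5.444
2          51       57      0.632
Sum = 6.13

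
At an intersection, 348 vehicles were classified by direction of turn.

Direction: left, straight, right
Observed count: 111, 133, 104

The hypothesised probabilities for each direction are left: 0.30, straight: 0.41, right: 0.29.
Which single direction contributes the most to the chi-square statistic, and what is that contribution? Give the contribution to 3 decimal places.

Expected counts E_i = n·p_i: 348×0.30 = 104.4, 348×0.41 = 142.68, 348×0.29 = 100.92.
left: (111 − 104.4)²/104.4 = 43.56/104.4 = 0.4172
straight: (133 − 142.68)²/142.68 = 93.7024/142.68 = 0.6567
right: (104 − 100.92)²/100.92 = 9.4864/100.92 = 0.0940
The largest term is for straight: 0.657.

straight, 0.657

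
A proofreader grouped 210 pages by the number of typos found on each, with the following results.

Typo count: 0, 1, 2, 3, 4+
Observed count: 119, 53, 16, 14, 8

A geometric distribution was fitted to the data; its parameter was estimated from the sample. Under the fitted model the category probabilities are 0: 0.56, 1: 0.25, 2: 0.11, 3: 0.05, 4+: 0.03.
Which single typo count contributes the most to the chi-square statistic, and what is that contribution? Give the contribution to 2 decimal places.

Expected counts E_i = n·p_i: 210×0.56 = 117.6, 210×0.25 = 52.5, 210×0.11 = 23.1, 210×0.05 = 10.5, 210×0.03 = 6.3.
χ² = (119−117.6)²/117.6 + (53−52.5)²/52.5 + (16−23.1)²/23.1 + (14−10.5)²/10.5 + (8−6.3)²/6.3
   = 0.017 + 0.005 + 2.182 + 1.167 + 0.459
The largest term is for 2: 2.18.

2, 2.18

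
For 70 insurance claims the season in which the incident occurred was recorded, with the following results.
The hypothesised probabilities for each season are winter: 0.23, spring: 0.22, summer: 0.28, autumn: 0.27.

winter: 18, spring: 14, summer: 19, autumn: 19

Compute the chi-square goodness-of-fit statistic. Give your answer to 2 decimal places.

0.37

Expected counts E_i = n·p_i: 70×0.23 = 16.1, 70×0.22 = 15.4, 70×0.28 = 19.6, 70×0.27 = 18.9.
cat         O        E   (O−E)²/E
winter     18     16.1      0.224
spring     14     15.4      0.127
summer     19     19.6      0.018
autumn     19     18.9      0.001
Sum = 0.37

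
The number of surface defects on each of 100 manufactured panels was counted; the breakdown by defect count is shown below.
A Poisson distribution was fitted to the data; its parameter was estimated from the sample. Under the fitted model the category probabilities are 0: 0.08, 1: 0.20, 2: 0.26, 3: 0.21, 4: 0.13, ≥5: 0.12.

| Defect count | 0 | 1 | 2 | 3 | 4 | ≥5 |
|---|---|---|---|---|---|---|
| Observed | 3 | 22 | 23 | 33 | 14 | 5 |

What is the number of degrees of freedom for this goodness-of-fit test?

4

There are k = 6 categories and 1 parameter estimated from the data, so df = 6 − 1 − 1 = 4.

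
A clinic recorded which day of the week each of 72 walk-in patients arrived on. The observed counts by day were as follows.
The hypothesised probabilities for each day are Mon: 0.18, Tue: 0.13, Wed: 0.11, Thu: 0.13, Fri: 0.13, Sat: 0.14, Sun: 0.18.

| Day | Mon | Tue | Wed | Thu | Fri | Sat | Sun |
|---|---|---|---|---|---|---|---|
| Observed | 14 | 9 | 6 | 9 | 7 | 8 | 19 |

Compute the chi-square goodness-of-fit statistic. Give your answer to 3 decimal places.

Expected counts E_i = n·p_i: 72×0.18 = 12.96, 72×0.13 = 9.36, 72×0.11 = 7.92, 72×0.13 = 9.36, 72×0.13 = 9.36, 72×0.14 = 10.08, 72×0.18 = 12.96.
cat         O        E   (O−E)²/E
Mon        14    12.96     0.0835
Tue         9     9.36     0.0138
Wed         6     7.92     0.4655
Thu         9     9.36     0.0138
Fri         7     9.36     0.5950
Sat         8    10.08     0.4292
Sun        19    12.96     2.8149
Sum = 4.416

4.416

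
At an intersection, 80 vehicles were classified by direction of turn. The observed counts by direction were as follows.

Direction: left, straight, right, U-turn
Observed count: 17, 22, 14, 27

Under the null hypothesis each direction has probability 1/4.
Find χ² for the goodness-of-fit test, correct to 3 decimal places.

4.900

Under H₀ each category has probability 1/4, so each expected count is 80/4 = 20.
χ² = (17−20)²/20 + (22−20)²/20 + (14−20)²/20 + (27−20)²/20
   = 0.4500 + 0.2000 + 1.8000 + 2.4500
Sum = 4.900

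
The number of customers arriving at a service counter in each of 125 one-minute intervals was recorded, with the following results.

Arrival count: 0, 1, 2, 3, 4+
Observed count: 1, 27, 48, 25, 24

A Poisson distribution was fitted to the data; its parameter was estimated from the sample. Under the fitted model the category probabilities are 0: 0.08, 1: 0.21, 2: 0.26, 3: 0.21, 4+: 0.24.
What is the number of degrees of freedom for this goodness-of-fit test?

3

There are k = 5 categories and 1 parameter estimated from the data, so df = 5 − 1 − 1 = 3.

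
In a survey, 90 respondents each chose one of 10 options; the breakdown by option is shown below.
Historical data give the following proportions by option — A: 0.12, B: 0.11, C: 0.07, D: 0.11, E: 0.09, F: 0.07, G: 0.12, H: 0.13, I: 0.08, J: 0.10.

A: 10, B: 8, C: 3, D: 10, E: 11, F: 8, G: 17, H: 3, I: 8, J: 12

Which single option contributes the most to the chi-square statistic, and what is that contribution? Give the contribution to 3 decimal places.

Expected counts E_i = n·p_i: 90×0.12 = 10.8, 90×0.11 = 9.9, 90×0.07 = 6.3, 90×0.11 = 9.9, 90×0.09 = 8.1, 90×0.07 = 6.3, 90×0.12 = 10.8, 90×0.13 = 11.7, 90×0.08 = 7.2, 90×0.10 = 9.
cat         O        E   (O−E)²/E
A          10     10.8     0.0593
B           8      9.9     0.3646
C           3      6.3     1.7286
D          10      9.9     0.0010
E          11      8.1     1.0383
F           8      6.3     0.4587
G          17     10.8     3.5593
H           3     11.7     6.4692
I           8      7.2     0.0889
J          12        9     1.0000
The largest term is for H: 6.469.

H, 6.469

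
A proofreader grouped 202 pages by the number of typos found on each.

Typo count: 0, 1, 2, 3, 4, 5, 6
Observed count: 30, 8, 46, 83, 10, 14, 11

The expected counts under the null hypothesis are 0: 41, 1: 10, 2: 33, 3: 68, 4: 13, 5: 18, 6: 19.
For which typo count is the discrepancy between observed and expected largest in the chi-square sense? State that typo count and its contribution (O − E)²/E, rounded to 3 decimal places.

χ² = (30−41)²/41 + (8−10)²/10 + (46−33)²/33 + (83−68)²/68 + (10−13)²/13 + (14−18)²/18 + (11−19)²/19
   = 2.9512 + 0.4000 + 5.1212 + 3.3088 + 0.6923 + 0.8889 + 3.3684
The largest term is for 2: 5.121.

2, 5.121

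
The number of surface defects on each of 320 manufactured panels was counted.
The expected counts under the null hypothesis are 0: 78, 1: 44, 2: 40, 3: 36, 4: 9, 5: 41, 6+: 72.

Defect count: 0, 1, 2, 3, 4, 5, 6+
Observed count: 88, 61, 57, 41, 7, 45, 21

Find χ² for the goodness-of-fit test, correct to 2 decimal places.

cat         O        E   (O−E)²/E
0          88       78      1.282
1          61       44      6.568
2          57       40      7.225
3          41       36      0.694
4           7        9      0.444
5          45       41      0.390
6+         21       72     36.125
Sum = 52.73

52.73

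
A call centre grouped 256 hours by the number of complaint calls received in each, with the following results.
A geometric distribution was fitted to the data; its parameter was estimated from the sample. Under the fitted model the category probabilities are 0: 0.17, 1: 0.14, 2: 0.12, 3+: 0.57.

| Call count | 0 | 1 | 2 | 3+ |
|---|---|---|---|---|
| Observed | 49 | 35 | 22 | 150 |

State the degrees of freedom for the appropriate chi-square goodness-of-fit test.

2

There are k = 4 categories and 1 parameter estimated from the data, so df = 4 − 1 − 1 = 2.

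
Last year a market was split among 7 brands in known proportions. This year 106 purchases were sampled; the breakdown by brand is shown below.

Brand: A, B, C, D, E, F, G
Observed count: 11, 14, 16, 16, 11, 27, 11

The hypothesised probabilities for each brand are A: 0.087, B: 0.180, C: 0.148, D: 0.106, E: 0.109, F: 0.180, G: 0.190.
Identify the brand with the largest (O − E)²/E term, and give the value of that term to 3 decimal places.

G, 4.148

Expected counts E_i = n·p_i: 106×0.087 = 9.222, 106×0.180 = 19.08, 106×0.148 = 15.688, 106×0.106 = 11.236, 106×0.109 = 11.554, 106×0.180 = 19.08, 106×0.190 = 20.14.
A: (11 − 9.222)²/9.222 = 3.161284/9.222 = 0.3428
B: (14 − 19.08)²/19.08 = 25.8064/19.08 = 1.3525
C: (16 − 15.688)²/15.688 = 0.097344/15.688 = 0.0062
D: (16 − 11.236)²/11.236 = 22.695696/11.236 = 2.0199
E: (11 − 11.554)²/11.554 = 0.306916/11.554 = 0.0266
F: (27 − 19.08)²/19.08 = 62.7264/19.08 = 3.2875
G: (11 − 20.14)²/20.14 = 83.5396/20.14 = 4.1479
The largest term is for G: 4.148.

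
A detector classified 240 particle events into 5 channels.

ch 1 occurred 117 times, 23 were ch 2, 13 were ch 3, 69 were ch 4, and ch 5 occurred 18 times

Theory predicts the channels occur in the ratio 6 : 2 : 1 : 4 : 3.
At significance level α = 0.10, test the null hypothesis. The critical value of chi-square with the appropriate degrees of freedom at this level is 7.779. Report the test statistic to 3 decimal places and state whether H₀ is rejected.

Ratio total = 16. Expected counts: 240×6/16 = 90, 240×2/16 = 30, 240×1/16 = 15, 240×4/16 = 60, 240×3/16 = 45.
cat         O        E   (O−E)²/E
ch 1      117       90     8.1000
ch 2       23       30     1.6333
ch 3       13       15     0.2667
ch 4       69       60     1.3500
ch 5       18       45    16.2000
Sum = 27.550
df = 4. Since 27.550 > 7.779, we reject H₀.

27.550; reject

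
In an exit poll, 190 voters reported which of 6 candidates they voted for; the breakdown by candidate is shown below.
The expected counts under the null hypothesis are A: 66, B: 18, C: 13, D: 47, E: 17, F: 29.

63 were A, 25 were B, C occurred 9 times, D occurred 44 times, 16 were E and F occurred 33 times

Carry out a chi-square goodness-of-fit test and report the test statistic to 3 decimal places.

A: (63 − 66)²/66 = 9/66 = 0.1364
B: (25 − 18)²/18 = 49/18 = 2.7222
C: (9 − 13)²/13 = 16/13 = 1.2308
D: (44 − 47)²/47 = 9/47 = 0.1915
E: (16 − 17)²/17 = 1/17 = 0.0588
F: (33 − 29)²/29 = 16/29 = 0.5517
Sum = 4.891

4.891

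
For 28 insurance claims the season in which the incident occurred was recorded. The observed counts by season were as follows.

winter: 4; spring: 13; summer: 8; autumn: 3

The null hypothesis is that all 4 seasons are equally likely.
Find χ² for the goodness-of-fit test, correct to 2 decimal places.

Under H₀ each category has probability 1/4, so each expected count is 28/4 = 7.
cat         O        E   (O−E)²/E
winter      4        7      1.286
spring     13        7      5.143
summer      8        7      0.143
autumn      3        7      2.286
Sum = 8.86

8.86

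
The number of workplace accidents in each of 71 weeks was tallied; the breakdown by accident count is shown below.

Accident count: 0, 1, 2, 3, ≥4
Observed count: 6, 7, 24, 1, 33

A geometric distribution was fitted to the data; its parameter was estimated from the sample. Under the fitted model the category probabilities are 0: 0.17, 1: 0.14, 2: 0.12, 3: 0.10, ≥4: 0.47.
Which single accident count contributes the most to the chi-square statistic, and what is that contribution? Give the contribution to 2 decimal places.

Expected counts E_i = n·p_i: 71×0.17 = 12.07, 71×0.14 = 9.94, 71×0.12 = 8.52, 71×0.10 = 7.1, 71×0.47 = 33.37.
cat         O        E   (O−E)²/E
0           6    12.07      3.053
1           7     9.94      0.870
2          24     8.52     28.126
3           1      7.1      5.241
≥4         33    33.37      0.004
The largest term is for 2: 28.13.

2, 28.13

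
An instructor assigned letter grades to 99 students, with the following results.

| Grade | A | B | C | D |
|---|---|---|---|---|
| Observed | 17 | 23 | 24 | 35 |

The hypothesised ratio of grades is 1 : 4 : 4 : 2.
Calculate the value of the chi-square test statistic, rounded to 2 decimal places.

31.86

Ratio total = 11. Expected counts: 99×1/11 = 9, 99×4/11 = 36, 99×4/11 = 36, 99×2/11 = 18.
A: (17 − 9)²/9 = 64/9 = 7.111
B: (23 − 36)²/36 = 169/36 = 4.694
C: (24 − 36)²/36 = 144/36 = 4.000
D: (35 − 18)²/18 = 289/18 = 16.056
Sum = 31.86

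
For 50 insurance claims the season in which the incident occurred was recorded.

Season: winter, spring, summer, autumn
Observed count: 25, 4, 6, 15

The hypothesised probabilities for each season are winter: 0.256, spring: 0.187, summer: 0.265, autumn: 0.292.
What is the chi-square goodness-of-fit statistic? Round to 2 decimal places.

18.67

Expected counts E_i = n·p_i: 50×0.256 = 12.8, 50×0.187 = 9.35, 50×0.265 = 13.25, 50×0.292 = 14.6.
winter: (25 − 12.8)²/12.8 = 148.84/12.8 = 11.628
spring: (4 − 9.35)²/9.35 = 28.6225/9.35 = 3.061
summer: (6 − 13.25)²/13.25 = 52.5625/13.25 = 3.967
autumn: (15 − 14.6)²/14.6 = 0.16/14.6 = 0.011
Sum = 18.67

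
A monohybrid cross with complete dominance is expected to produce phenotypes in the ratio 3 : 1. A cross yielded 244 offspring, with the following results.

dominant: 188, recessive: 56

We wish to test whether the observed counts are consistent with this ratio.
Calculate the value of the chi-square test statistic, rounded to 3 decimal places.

0.546

Ratio total = 4. Expected counts: 244×3/4 = 183, 244×1/4 = 61.
cat            O        E   (O−E)²/E
dominant     188      183     0.1366
recessive     56       61     0.4098
Sum = 0.546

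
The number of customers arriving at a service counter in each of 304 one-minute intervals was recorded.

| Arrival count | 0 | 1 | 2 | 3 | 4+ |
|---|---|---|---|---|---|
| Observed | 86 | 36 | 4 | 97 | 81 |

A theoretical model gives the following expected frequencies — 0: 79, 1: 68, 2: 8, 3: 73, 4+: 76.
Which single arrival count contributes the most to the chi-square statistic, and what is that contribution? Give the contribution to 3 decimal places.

0: (86 − 79)²/79 = 49/79 = 0.6203
1: (36 − 68)²/68 = 1024/68 = 15.0588
2: (4 − 8)²/8 = 16/8 = 2.0000
3: (97 − 73)²/73 = 576/73 = 7.8904
4+: (81 − 76)²/76 = 25/76 = 0.3289
The largest term is for 1: 15.059.

1, 15.059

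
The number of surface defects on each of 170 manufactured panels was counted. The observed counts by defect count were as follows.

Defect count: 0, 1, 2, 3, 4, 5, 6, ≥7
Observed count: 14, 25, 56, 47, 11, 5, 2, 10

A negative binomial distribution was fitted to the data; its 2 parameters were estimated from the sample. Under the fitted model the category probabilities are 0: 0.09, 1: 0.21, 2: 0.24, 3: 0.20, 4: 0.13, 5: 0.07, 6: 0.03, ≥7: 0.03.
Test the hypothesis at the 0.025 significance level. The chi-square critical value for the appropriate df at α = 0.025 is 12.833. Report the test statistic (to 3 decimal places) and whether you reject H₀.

30.119; reject

Expected counts E_i = n·p_i: 170×0.09 = 15.3, 170×0.21 = 35.7, 170×0.24 = 40.8, 170×0.20 = 34, 170×0.13 = 22.1, 170×0.07 = 11.9, 170×0.03 = 5.1, 170×0.03 = 5.1.
χ² = (14−15.3)²/15.3 + (25−35.7)²/35.7 + (56−40.8)²/40.8 + (47−34)²/34 + (11−22.1)²/22.1 + (5−11.9)²/11.9 + (2−5.1)²/5.1 + (10−5.1)²/5.1
   = 0.1105 + 3.2070 + 5.6627 + 4.9706 + 5.5751 + 4.0008 + 1.8843 + 4.7078
Sum = 30.119
df = 5. Since 30.119 > 12.833, we reject H₀.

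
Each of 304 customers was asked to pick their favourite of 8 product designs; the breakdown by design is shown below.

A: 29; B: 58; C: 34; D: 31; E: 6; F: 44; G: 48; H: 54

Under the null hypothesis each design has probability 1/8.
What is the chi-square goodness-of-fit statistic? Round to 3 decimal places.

Expected count for each of the 8 categories: 304/8 = 38.
A: (29 − 38)²/38 = 81/38 = 2.1316
B: (58 − 38)²/38 = 400/38 = 10.5263
C: (34 − 38)²/38 = 16/38 = 0.4211
D: (31 − 38)²/38 = 49/38 = 1.2895
E: (6 − 38)²/38 = 1024/38 = 26.9474
F: (44 − 38)²/38 = 36/38 = 0.9474
G: (48 − 38)²/38 = 100/38 = 2.6316
H: (54 − 38)²/38 = 256/38 = 6.7368
Sum = 51.632

51.632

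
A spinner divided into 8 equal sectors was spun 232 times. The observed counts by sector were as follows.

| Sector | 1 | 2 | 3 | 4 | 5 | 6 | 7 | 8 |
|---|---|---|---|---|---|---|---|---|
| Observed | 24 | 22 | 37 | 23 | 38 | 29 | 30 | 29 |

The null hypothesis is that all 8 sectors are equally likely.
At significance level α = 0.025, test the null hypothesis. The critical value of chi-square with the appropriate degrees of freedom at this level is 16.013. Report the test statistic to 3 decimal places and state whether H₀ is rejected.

8.828; do not reject

Expected count for each of the 8 categories: 232/8 = 29.
χ² = (24−29)²/29 + (22−29)²/29 + (37−29)²/29 + (23−29)²/29 + (38−29)²/29 + (29−29)²/29 + (30−29)²/29 + (29−29)²/29
   = 0.8621 + 1.6897 + 2.2069 + 1.2414 + 2.7931 + 0.0000 + 0.0345 + 0.0000
Sum = 8.828
df = 7. Since 8.828 < 16.013, we do not reject H₀.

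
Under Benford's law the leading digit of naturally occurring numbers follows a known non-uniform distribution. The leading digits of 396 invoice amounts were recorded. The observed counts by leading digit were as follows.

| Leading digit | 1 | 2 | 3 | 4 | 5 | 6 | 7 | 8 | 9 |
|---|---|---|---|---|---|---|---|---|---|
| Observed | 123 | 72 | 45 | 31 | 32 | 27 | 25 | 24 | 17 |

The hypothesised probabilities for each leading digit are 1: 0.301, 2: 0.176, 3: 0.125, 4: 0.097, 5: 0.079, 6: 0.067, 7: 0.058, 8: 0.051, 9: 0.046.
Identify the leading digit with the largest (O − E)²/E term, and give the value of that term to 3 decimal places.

4, 1.430

Expected counts E_i = n·p_i: 396×0.301 = 119.196, 396×0.176 = 69.696, 396×0.125 = 49.5, 396×0.097 = 38.412, 396×0.079 = 31.284, 396×0.067 = 26.532, 396×0.058 = 22.968, 396×0.051 = 20.196, 396×0.046 = 18.216.
1: (123 − 119.196)²/119.196 = 14.470416/119.196 = 0.1214
2: (72 − 69.696)²/69.696 = 5.308416/69.696 = 0.0762
3: (45 − 49.5)²/49.5 = 20.25/49.5 = 0.4091
4: (31 − 38.412)²/38.412 = 54.937744/38.412 = 1.4302
5: (32 − 31.284)²/31.284 = 0.512656/31.284 = 0.0164
6: (27 − 26.532)²/26.532 = 0.219024/26.532 = 0.0083
7: (25 − 22.968)²/22.968 = 4.129024/22.968 = 0.1798
8: (24 − 20.196)²/20.196 = 14.470416/20.196 = 0.7165
9: (17 − 18.216)²/18.216 = 1.478656/18.216 = 0.0812
The largest term is for 4: 1.430.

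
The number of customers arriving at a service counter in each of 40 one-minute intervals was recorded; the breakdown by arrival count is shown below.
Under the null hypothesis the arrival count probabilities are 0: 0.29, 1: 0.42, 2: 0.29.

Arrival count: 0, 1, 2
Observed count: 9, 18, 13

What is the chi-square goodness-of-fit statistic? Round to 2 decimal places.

0.84

Expected counts E_i = n·p_i: 40×0.29 = 11.6, 40×0.42 = 16.8, 40×0.29 = 11.6.
0: (9 − 11.6)²/11.6 = 6.76/11.6 = 0.583
1: (18 − 16.8)²/16.8 = 1.44/16.8 = 0.086
2: (13 − 11.6)²/11.6 = 1.96/11.6 = 0.169
Sum = 0.84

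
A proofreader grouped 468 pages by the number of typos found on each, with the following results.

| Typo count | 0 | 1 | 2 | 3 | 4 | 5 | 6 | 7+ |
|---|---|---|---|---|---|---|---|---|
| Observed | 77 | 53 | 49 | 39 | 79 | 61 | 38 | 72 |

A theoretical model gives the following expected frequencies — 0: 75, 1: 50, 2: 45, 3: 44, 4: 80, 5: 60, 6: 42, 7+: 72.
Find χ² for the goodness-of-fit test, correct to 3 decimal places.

1.567

0: (77 − 75)²/75 = 4/75 = 0.0533
1: (53 − 50)²/50 = 9/50 = 0.1800
2: (49 − 45)²/45 = 16/45 = 0.3556
3: (39 − 44)²/44 = 25/44 = 0.5682
4: (79 − 80)²/80 = 1/80 = 0.0125
5: (61 − 60)²/60 = 1/60 = 0.0167
6: (38 − 42)²/42 = 16/42 = 0.3810
7+: (72 − 72)²/72 = 0/72 = 0.0000
Sum = 1.567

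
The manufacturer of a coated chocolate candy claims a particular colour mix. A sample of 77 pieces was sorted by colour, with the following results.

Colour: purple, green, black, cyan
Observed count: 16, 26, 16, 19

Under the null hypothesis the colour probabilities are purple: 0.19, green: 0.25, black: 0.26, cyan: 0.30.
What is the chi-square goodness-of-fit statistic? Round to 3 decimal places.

Expected counts E_i = n·p_i: 77×0.19 = 14.63, 77×0.25 = 19.25, 77×0.26 = 20.02, 77×0.30 = 23.1.
χ² = (16−14.63)²/14.63 + (26−19.25)²/19.25 + (16−20.02)²/20.02 + (19−23.1)²/23.1
   = 0.1283 + 2.3669 + 0.8072 + 0.7277
Sum = 4.030

4.030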